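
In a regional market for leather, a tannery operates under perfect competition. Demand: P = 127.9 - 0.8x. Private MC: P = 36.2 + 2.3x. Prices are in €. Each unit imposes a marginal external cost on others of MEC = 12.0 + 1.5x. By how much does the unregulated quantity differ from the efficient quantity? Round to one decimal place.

12.3 units

Market equilibrium (private): 36.2 + 2.3x = 127.9 - 0.8x → x_m = 29.5806.
Social marginal cost = private MC + MEC = 48.2 + 3.8x.
Set SMC = demand: 48.2 + 3.8x = 127.9 - 0.8x → x* = 17.3261.
Gap = |29.5806 − 17.3261| = 12.2545.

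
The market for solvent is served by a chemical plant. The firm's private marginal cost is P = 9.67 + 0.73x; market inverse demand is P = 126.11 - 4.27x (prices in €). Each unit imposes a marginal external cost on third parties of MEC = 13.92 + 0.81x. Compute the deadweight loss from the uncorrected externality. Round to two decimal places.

Market equilibrium (private): 9.67 + 0.73x = 126.11 - 4.27x → x_m = 23.2880.
Social marginal cost = private MC + MEC = 23.59 + 1.54x.
Set SMC = demand: 23.59 + 1.54x = 126.11 - 4.27x → x* = 17.6454.
Between x* and x_m the wedge SMC − demand runs linearly from 0 to MEC(x_m), so the loss is a triangle.
DWL = ½ × 5.6426 × 32.7833 = 92.4915.

DWL = €92.49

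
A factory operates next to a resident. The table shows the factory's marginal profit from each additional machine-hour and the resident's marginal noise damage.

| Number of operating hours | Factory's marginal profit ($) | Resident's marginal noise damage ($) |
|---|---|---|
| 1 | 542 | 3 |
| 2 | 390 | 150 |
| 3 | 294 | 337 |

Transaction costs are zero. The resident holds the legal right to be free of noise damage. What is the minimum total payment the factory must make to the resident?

$153

Efficient level: marginal profit ≥ marginal noise damage through level 2, so k* = 2.
With the resident holding the right, the factory must at least compensate total damage at k*: 3 + 150 = 153.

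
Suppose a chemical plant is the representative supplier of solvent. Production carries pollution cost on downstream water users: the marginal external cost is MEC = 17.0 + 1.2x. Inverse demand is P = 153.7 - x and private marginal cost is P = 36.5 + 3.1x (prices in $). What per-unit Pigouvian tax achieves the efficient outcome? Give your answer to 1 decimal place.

Social marginal cost = private MC + MEC = 53.5 + 4.3x.
Set SMC = demand: 53.5 + 4.3x = 153.7 - x → x* = 18.9057.
The Pigouvian tax equals MEC at x*: 17.0 + 1.2×18.9057 = 39.6868.

tax = $39.7 per unit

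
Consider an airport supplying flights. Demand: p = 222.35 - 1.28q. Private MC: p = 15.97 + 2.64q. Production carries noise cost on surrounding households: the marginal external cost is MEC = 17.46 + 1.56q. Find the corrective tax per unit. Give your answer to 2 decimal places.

tax = 71.24 per unit

Social marginal cost = private MC + MEC = 33.43 + 4.20q.
Set SMC = demand: 33.43 + 4.20q = 222.35 - 1.28q → q* = 34.4745.
The Pigouvian tax equals MEC at q*: 17.46 + 1.56×34.4745 = 71.2402.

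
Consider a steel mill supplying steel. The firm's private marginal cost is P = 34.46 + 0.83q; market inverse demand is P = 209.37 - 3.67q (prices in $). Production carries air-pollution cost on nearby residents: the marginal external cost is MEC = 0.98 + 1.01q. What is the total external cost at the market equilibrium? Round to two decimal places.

$801.04

Market equilibrium (private): 34.46 + 0.83q = 209.37 - 3.67q → q_m = 38.8689.
Total external cost = ∫₀^{q_m} (0.98 + 1.01q) dq = 0.98×38.8689 + ½×1.01×38.8689² = 801.0412.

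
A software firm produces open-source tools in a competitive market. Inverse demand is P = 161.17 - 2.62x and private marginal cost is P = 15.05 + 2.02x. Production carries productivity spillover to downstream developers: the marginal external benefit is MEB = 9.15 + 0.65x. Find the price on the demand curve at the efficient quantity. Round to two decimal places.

P = 59.21

Social marginal cost = private MC − MEB = 5.90 + 1.37x.
Set SMC = demand: 5.90 + 1.37x = 161.17 - 2.62x → x* = 38.9148.
Consumer price on the demand curve at x*: 161.17 − 2.62×38.9148 = 59.2132.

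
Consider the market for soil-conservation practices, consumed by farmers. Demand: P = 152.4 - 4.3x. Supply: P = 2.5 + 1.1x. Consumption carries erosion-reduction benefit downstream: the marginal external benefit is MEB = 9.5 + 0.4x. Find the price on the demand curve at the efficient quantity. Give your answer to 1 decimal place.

Social marginal benefit = demand + MEB = 161.9 - 3.9x.
Set SMB = MC: 161.9 - 3.9x = 2.5 + 1.1x → x* = 31.8800.
Consumer price on the demand curve at x*: 152.4 − 4.3×31.8800 = 15.3160.

P = 15.3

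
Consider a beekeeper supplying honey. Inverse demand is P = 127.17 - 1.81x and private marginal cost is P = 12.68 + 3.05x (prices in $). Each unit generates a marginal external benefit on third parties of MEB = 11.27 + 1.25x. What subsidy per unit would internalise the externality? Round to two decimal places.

Social marginal cost = private MC − MEB = 1.41 + 1.80x.
Set SMC = demand: 1.41 + 1.80x = 127.17 - 1.81x → x* = 34.8366.
The Pigouvian subsidy equals MEB at x*: 11.27 + 1.25×34.8366 = 54.8158.

subsidy = $54.82 per unit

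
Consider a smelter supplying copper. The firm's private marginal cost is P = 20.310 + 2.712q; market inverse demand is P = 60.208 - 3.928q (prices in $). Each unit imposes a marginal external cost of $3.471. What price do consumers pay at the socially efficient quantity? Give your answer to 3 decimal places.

P = $38.659

Social marginal cost = private MC + MEC = 23.781 + 2.712q.
Set SMC = demand: 23.781 + 2.712q = 60.208 - 3.928q → q* = 5.4860.
Consumer price on the demand curve at q*: 60.208 − 3.928×5.4860 = 38.6590.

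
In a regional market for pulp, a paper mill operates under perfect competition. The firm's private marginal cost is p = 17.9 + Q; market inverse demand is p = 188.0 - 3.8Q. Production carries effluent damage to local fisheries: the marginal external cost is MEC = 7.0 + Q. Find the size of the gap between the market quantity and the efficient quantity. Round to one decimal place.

Market equilibrium (private): 17.9 + Q = 188.0 - 3.8Q → Q_m = 35.4375.
Social marginal cost = private MC + MEC = 24.9 + 2.0Q.
Set SMC = demand: 24.9 + 2.0Q = 188.0 - 3.8Q → Q* = 28.1207.
Gap = |35.4375 − 28.1207| = 7.3168.

7.3 units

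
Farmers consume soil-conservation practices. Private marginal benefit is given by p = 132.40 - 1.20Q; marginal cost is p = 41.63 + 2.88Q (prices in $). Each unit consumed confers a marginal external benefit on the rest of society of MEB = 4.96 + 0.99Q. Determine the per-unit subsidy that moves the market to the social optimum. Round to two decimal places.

subsidy = $35.63 per unit

Social marginal benefit = demand + MEB = 137.36 - 0.21Q.
Set SMB = MC: 137.36 - 0.21Q = 41.63 + 2.88Q → Q* = 30.9806.
The Pigouvian subsidy equals MEB at Q*: 4.96 + 0.99×30.9806 = 35.6308.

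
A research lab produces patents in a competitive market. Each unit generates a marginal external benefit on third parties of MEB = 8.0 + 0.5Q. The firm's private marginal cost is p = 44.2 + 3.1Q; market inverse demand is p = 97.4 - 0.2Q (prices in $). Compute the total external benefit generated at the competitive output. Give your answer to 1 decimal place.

$193.9

Market equilibrium (private): 44.2 + 3.1Q = 97.4 - 0.2Q → Q_m = 16.1212.
Total external benefit = ∫₀^{Q_m} (8.0 + 0.5Q) dQ = 8.0×16.1212 + ½×0.5×16.1212² = 193.9429.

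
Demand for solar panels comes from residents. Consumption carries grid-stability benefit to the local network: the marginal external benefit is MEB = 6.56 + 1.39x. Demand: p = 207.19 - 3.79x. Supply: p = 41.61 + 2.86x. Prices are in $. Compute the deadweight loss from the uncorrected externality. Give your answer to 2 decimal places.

Market equilibrium (private): 41.61 + 2.86x = 207.19 - 3.79x → x_m = 24.8992.
Social marginal benefit = demand + MEB = 213.75 - 2.40x.
Set SMB = MC: 213.75 - 2.40x = 41.61 + 2.86x → x* = 32.7262.
The welfare-loss triangle has base |x_m − x*| and height MEB(x_m) (the vertical gap between SMB and MC is zero at x* and MEB at x_m).
DWL = ½ × 7.8270 × 41.1700 = 161.1188.

DWL = $161.12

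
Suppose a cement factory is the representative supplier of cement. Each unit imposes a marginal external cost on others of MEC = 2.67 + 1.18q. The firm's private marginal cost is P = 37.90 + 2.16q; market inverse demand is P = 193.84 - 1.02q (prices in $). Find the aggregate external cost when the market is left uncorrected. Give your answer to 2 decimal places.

$1549.70

Market equilibrium (private): 37.90 + 2.16q = 193.84 - 1.02q → q_m = 49.0377.
Total external cost = ∫₀^{q_m} (2.67 + 1.18q) dq = 2.67×49.0377 + ½×1.18×49.0377² = 1549.7013.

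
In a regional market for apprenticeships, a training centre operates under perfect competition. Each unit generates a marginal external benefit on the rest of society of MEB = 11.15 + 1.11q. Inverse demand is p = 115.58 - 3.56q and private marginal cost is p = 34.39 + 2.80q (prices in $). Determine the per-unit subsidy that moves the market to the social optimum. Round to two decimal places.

subsidy = $30.67 per unit

Social marginal cost = private MC − MEB = 23.24 + 1.69q.
Set SMC = demand: 23.24 + 1.69q = 115.58 - 3.56q → q* = 17.5886.
The Pigouvian subsidy equals MEB at q*: 11.15 + 1.11×17.5886 = 30.6733.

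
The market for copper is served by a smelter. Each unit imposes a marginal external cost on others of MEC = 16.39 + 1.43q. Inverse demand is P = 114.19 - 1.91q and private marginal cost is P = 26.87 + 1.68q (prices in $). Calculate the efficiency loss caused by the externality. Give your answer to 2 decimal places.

Market equilibrium (private): 26.87 + 1.68q = 114.19 - 1.91q → q_m = 24.3231.
Social marginal cost = private MC + MEC = 43.26 + 3.11q.
Set SMC = demand: 43.26 + 3.11q = 114.19 - 1.91q → q* = 14.1295.
Between q* and q_m the wedge SMC − demand runs linearly from 0 to MEC(q_m), so the loss is a triangle.
DWL = ½ × 10.1936 × 51.1721 = 260.8140.

DWL = $260.81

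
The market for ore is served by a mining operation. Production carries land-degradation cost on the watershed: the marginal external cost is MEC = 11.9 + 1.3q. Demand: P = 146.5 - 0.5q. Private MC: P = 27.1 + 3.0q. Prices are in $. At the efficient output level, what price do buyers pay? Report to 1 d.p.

P = $135.3

Social marginal cost = private MC + MEC = 39.0 + 4.3q.
Set SMC = demand: 39.0 + 4.3q = 146.5 - 0.5q → q* = 22.3958.
Consumer price on the demand curve at q*: 146.5 − 0.5×22.3958 = 135.3021.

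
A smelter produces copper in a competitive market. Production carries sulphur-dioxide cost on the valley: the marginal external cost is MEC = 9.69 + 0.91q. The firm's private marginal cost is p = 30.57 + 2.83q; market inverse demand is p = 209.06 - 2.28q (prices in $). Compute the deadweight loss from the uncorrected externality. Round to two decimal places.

Market equilibrium (private): 30.57 + 2.83q = 209.06 - 2.28q → q_m = 34.9295.
Social marginal cost = private MC + MEC = 40.26 + 3.74q.
Set SMC = demand: 40.26 + 3.74q = 209.06 - 2.28q → q* = 28.0399.
The loss is the area between SMC and demand from q* to q_m; with linear curves that's a triangle of height MEC(q_m).
DWL = ½ × 6.8896 × 41.4759 = 142.8762.

DWL = $142.88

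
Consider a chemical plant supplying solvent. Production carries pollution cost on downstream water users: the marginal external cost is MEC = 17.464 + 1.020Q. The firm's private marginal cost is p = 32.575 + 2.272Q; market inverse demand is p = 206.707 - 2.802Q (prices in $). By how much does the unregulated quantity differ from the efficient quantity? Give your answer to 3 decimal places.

8.610 units

Market equilibrium (private): 32.575 + 2.272Q = 206.707 - 2.802Q → Q_m = 34.3185.
Social marginal cost = private MC + MEC = 50.039 + 3.292Q.
Set SMC = demand: 50.039 + 3.292Q = 206.707 - 2.802Q → Q* = 25.7086.
Gap = |34.3185 − 25.7086| = 8.6099.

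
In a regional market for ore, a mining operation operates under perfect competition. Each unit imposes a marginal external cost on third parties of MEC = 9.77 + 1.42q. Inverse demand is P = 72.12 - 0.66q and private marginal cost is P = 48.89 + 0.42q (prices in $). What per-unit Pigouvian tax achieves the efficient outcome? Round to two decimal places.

Social marginal cost = private MC + MEC = 58.66 + 1.84q.
Set SMC = demand: 58.66 + 1.84q = 72.12 - 0.66q → q* = 5.3840.
The Pigouvian tax equals MEC at q*: 9.77 + 1.42×5.3840 = 17.4153.

tax = $17.42 per unit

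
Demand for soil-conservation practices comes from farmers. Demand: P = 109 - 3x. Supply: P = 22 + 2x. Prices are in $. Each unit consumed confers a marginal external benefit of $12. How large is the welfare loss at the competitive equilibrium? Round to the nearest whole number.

Market equilibrium (private): 22 + 2x = 109 - 3x → x_m = 17.4000.
Social marginal benefit = demand + MEB = 121 - 3x.
Set SMB = MC: 121 - 3x = 22 + 2x → x* = 19.8000.
The loss is the area between SMB and MC from x* to x_m; with linear curves that's a triangle of height MEB(x_m).
DWL = ½ × 2.4000 × 12.0000 = 14.4000.

DWL = $14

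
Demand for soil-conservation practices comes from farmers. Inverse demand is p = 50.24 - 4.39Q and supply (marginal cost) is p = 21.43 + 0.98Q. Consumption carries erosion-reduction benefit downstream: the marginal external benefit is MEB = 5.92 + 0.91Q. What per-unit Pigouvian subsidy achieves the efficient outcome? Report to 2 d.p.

subsidy = 13.01 per unit

Social marginal benefit = demand + MEB = 56.16 - 3.48Q.
Set SMB = MC: 56.16 - 3.48Q = 21.43 + 0.98Q → Q* = 7.7870.
The Pigouvian subsidy equals MEB at Q*: 5.92 + 0.91×7.7870 = 13.0062.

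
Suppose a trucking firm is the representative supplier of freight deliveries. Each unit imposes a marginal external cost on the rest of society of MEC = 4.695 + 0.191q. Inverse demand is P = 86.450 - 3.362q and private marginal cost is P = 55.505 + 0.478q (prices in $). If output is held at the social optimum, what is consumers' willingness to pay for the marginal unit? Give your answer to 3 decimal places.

P = $64.557

Social marginal cost = private MC + MEC = 60.200 + 0.669q.
Set SMC = demand: 60.200 + 0.669q = 86.450 - 3.362q → q* = 6.5120.
Consumer price on the demand curve at q*: 86.450 − 3.362×6.5120 = 64.5567.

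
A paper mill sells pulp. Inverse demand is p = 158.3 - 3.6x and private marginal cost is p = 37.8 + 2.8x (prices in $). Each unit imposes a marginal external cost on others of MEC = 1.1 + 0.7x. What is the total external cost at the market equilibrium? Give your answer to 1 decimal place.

Market equilibrium (private): 37.8 + 2.8x = 158.3 - 3.6x → x_m = 18.8281.
Total external cost = ∫₀^{x_m} (1.1 + 0.7x) dx = 1.1×18.8281 + ½×0.7×18.8281² = 144.7850.

$144.8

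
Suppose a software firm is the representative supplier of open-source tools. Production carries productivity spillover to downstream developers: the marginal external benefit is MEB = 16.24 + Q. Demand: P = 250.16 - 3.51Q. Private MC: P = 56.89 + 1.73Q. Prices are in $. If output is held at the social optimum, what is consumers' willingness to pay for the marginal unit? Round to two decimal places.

P = $76.72

Social marginal cost = private MC − MEB = 40.65 + 0.73Q.
Set SMC = demand: 40.65 + 0.73Q = 250.16 - 3.51Q → Q* = 49.4127.
Consumer price on the demand curve at Q*: 250.16 − 3.51×49.4127 = 76.7214.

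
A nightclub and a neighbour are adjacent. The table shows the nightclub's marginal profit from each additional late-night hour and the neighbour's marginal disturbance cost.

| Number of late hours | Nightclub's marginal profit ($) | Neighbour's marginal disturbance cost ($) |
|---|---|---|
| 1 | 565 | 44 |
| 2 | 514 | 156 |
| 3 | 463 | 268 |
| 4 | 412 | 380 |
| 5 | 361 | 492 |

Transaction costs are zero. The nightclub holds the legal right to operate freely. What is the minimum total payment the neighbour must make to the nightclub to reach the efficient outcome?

$361

Left alone the nightclub would choose level 5 (marginal profit stays positive).
Efficient level: k* = 4 (marginal profit ≥ marginal disturbance cost through 4).
The neighbour must at least cover the nightclub's forgone profit from cutting 5→4: 361 = 361.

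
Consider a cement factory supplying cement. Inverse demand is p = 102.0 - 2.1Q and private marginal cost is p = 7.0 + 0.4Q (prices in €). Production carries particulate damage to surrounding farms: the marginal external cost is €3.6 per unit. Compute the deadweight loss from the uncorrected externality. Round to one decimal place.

Market equilibrium (private): 7.0 + 0.4Q = 102.0 - 2.1Q → Q_m = 38.0000.
Social marginal cost = private MC + MEC = 10.6 + 0.4Q.
Set SMC = demand: 10.6 + 0.4Q = 102.0 - 2.1Q → Q* = 36.5600.
The welfare-loss triangle has base |Q_m − Q*| and height MEC(Q_m) (the vertical gap between SMC and demand is zero at Q* and MEC at Q_m).
DWL = ½ × 1.4400 × 3.6000 = 2.5920.

DWL = €2.6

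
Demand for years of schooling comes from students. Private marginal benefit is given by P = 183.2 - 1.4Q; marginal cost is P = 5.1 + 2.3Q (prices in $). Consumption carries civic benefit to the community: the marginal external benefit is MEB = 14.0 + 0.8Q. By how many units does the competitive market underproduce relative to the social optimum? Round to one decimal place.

18.1 units

Market equilibrium (private): 5.1 + 2.3Q = 183.2 - 1.4Q → Q_m = 48.1351.
Social marginal benefit = demand + MEB = 197.2 - 0.6Q.
Set SMB = MC: 197.2 - 0.6Q = 5.1 + 2.3Q → Q* = 66.2414.
Gap = |48.1351 − 66.2414| = 18.1063.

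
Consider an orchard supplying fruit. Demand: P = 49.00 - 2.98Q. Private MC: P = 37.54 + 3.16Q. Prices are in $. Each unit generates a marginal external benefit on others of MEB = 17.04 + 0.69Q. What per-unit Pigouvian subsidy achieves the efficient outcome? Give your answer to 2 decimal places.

subsidy = $20.65 per unit

Social marginal cost = private MC − MEB = 20.50 + 2.47Q.
Set SMC = demand: 20.50 + 2.47Q = 49.00 - 2.98Q → Q* = 5.2294.
The Pigouvian subsidy equals MEB at Q*: 17.04 + 0.69×5.2294 = 20.6483.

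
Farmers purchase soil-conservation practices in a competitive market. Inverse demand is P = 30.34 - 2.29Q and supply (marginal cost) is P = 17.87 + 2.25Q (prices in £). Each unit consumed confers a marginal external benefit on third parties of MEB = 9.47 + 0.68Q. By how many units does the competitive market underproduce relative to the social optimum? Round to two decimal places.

Market equilibrium (private): 17.87 + 2.25Q = 30.34 - 2.29Q → Q_m = 2.7467.
Social marginal benefit = demand + MEB = 39.81 - 1.61Q.
Set SMB = MC: 39.81 - 1.61Q = 17.87 + 2.25Q → Q* = 5.6839.
Gap = |2.7467 − 5.6839| = 2.9372.

2.94 units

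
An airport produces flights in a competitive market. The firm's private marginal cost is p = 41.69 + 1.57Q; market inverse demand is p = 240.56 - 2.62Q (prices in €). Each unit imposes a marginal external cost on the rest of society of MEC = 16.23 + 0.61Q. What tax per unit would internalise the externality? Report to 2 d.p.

tax = €39.44 per unit

Social marginal cost = private MC + MEC = 57.92 + 2.18Q.
Set SMC = demand: 57.92 + 2.18Q = 240.56 - 2.62Q → Q* = 38.0500.
The Pigouvian tax equals MEC at Q*: 16.23 + 0.61×38.0500 = 39.4405.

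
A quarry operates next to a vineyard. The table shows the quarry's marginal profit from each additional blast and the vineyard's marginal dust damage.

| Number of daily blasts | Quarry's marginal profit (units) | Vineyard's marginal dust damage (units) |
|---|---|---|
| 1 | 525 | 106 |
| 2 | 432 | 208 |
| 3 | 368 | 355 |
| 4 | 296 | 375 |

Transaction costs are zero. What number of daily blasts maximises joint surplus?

3

Bargaining reaches the level where marginal profit last exceeds marginal dust damage.
That holds through level 3 (368 ≥ 355) but not at 4 (296 < 375).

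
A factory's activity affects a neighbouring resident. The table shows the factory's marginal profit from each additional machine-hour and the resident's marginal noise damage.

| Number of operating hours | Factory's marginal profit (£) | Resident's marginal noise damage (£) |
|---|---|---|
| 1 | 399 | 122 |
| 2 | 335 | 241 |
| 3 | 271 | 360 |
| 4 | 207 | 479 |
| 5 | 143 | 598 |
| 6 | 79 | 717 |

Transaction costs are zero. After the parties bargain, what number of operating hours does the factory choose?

Bargaining reaches the level where marginal profit last exceeds marginal noise damage.
That holds through level 2 (335 ≥ 241) but not at 3 (271 < 360).

2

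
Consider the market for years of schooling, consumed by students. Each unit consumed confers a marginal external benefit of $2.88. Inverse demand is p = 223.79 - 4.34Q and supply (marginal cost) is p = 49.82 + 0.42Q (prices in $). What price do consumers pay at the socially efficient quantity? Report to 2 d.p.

P = $62.54

Social marginal benefit = demand + MEB = 226.67 - 4.34Q.
Set SMB = MC: 226.67 - 4.34Q = 49.82 + 0.42Q → Q* = 37.1534.
Consumer price on the demand curve at Q*: 223.79 − 4.34×37.1534 = 62.5442.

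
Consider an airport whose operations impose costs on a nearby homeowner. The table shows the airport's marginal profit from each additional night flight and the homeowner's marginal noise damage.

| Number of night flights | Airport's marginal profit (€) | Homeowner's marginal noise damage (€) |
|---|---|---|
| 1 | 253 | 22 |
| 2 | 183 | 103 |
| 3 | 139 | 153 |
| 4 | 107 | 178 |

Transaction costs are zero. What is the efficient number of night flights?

2

Bargaining reaches the level where marginal profit last exceeds marginal noise damage.
That holds through level 2 (183 ≥ 103) but not at 3 (139 < 153).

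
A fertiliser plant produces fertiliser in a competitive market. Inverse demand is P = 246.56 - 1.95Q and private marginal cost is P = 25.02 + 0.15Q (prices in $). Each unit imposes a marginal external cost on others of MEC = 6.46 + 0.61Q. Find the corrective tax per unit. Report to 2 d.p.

tax = $54.87 per unit

Social marginal cost = private MC + MEC = 31.48 + 0.76Q.
Set SMC = demand: 31.48 + 0.76Q = 246.56 - 1.95Q → Q* = 79.3653.
The Pigouvian tax equals MEC at Q*: 6.46 + 0.61×79.3653 = 54.8728.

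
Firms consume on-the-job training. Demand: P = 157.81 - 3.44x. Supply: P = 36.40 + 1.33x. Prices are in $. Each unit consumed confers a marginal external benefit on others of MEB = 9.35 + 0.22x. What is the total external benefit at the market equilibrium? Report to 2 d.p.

Market equilibrium (private): 36.40 + 1.33x = 157.81 - 3.44x → x_m = 25.4528.
Total external benefit = ∫₀^{x_m} (9.35 + 0.22x) dx = 9.35×25.4528 + ½×0.22×25.4528² = 309.2466.

$309.25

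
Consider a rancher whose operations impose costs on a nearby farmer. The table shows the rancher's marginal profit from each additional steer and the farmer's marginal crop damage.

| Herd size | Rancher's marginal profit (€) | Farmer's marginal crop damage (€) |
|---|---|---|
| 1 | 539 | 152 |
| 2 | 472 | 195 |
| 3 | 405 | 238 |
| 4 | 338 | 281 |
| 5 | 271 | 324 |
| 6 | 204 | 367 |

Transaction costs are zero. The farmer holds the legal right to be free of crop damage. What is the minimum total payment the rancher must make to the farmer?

€866

Efficient level: marginal profit ≥ marginal crop damage through level 4, so k* = 4.
With the farmer holding the right, the rancher must at least compensate total damage at k*: 152 + 195 + 238 + 281 = 866.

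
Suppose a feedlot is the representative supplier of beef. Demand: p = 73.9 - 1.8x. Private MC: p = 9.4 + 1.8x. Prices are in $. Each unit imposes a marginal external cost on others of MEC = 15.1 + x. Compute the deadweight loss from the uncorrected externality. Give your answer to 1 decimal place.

Market equilibrium (private): 9.4 + 1.8x = 73.9 - 1.8x → x_m = 17.9167.
Social marginal cost = private MC + MEC = 24.5 + 2.8x.
Set SMC = demand: 24.5 + 2.8x = 73.9 - 1.8x → x* = 10.7391.
Height of the DWL triangle at x_m is SMC(x_m) − demand(x_m) = MEC(x_m) = 33.0167.
DWL = ½ × 7.1776 × 33.0167 = 118.4903.

DWL = $118.5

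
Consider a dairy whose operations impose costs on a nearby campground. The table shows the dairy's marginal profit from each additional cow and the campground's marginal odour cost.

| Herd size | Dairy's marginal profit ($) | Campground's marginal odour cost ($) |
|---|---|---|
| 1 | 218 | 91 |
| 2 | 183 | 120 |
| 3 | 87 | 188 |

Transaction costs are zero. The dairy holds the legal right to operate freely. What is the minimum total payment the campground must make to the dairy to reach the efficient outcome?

$87

Left alone the dairy would choose level 3 (marginal profit stays positive).
Efficient level: k* = 2 (marginal profit ≥ marginal odour cost through 2).
The campground must at least cover the dairy's forgone profit from cutting 3→2: 87 = 87.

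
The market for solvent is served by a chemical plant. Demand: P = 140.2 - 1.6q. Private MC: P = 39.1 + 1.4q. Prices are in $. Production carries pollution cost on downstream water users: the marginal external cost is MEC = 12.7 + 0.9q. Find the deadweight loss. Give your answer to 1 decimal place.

DWL = $237.4

Market equilibrium (private): 39.1 + 1.4q = 140.2 - 1.6q → q_m = 33.7000.
Social marginal cost = private MC + MEC = 51.8 + 2.3q.
Set SMC = demand: 51.8 + 2.3q = 140.2 - 1.6q → q* = 22.6667.
The loss is the area between SMC and demand from q* to q_m; with linear curves that's a triangle of height MEC(q_m).
DWL = ½ × 11.0333 × 43.0300 = 237.3814.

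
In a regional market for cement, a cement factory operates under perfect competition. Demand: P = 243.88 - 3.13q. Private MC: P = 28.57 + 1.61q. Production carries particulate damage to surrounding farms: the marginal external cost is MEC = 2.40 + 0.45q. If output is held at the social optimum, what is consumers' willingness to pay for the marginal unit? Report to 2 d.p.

Social marginal cost = private MC + MEC = 30.97 + 2.06q.
Set SMC = demand: 30.97 + 2.06q = 243.88 - 3.13q → q* = 41.0231.
Consumer price on the demand curve at q*: 243.88 − 3.13×41.0231 = 115.4777.

P = 115.48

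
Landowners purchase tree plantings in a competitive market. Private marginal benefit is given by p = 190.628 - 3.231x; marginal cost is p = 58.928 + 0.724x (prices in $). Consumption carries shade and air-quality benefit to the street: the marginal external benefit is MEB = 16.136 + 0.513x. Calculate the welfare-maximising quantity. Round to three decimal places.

x* = 42.951

Social marginal benefit = demand + MEB = 206.764 - 2.718x.
Set SMB = MC: 206.764 - 2.718x = 58.928 + 0.724x → x* = 42.9506.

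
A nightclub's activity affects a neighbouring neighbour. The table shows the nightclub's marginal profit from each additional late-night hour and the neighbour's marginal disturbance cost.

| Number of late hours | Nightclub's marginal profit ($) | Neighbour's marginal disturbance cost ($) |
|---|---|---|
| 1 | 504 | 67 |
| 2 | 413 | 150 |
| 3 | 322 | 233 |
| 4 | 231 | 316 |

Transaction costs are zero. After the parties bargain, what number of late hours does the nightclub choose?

3

Bargaining reaches the level where marginal profit last exceeds marginal disturbance cost.
That holds through level 3 (322 ≥ 233) but not at 4 (231 < 316).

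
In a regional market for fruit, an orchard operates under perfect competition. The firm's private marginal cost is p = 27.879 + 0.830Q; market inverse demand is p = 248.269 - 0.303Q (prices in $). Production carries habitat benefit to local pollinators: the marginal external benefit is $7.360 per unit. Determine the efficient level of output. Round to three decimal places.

Q* = 201.015

Social marginal cost = private MC − MEB = 20.519 + 0.830Q.
Set SMC = demand: 20.519 + 0.830Q = 248.269 - 0.303Q → Q* = 201.0150.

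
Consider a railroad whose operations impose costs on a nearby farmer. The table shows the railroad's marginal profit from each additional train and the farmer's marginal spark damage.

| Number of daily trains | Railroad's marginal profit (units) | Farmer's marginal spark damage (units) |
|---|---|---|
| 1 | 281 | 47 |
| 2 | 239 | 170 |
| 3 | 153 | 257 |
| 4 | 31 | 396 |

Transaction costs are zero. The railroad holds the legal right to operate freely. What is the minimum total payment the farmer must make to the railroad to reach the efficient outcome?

184

Left alone the railroad would choose level 4 (marginal profit stays positive).
Efficient level: k* = 2 (marginal profit ≥ marginal spark damage through 2).
The farmer must at least cover the railroad's forgone profit from cutting 4→2: 153 + 31 = 184.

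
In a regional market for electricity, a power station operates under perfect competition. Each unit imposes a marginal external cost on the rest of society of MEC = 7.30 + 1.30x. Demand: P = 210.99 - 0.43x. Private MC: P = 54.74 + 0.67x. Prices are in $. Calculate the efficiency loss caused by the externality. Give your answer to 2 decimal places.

DWL = $7676.73

Market equilibrium (private): 54.74 + 0.67x = 210.99 - 0.43x → x_m = 142.0455.
Social marginal cost = private MC + MEC = 62.04 + 1.97x.
Set SMC = demand: 62.04 + 1.97x = 210.99 - 0.43x → x* = 62.0625.
Height of the DWL triangle at x_m is SMC(x_m) − demand(x_m) = MEC(x_m) = 191.9591.
DWL = ½ × 79.9830 × 191.9591 = 7676.7323.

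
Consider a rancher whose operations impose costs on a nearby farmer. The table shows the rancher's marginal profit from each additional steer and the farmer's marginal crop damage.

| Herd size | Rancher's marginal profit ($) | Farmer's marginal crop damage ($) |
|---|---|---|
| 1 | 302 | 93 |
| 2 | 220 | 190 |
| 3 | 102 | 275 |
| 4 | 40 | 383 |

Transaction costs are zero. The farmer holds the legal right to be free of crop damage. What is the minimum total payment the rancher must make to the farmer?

Efficient level: marginal profit ≥ marginal crop damage through level 2, so k* = 2.
With the farmer holding the right, the rancher must at least compensate total damage at k*: 93 + 190 = 283.

$283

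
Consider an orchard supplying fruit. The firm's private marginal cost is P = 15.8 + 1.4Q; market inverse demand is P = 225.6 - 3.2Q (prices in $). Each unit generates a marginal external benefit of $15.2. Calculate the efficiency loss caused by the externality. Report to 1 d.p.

DWL = $25.1

Market equilibrium (private): 15.8 + 1.4Q = 225.6 - 3.2Q → Q_m = 45.6087.
Social marginal cost = private MC − MEB = 0.6 + 1.4Q.
Set SMC = demand: 0.6 + 1.4Q = 225.6 - 3.2Q → Q* = 48.9130.
Between Q* and Q_m the wedge demand − SMC runs linearly from 0 to MEB(Q_m), so the loss is a triangle.
DWL = ½ × 3.3043 × 15.2000 = 25.1127.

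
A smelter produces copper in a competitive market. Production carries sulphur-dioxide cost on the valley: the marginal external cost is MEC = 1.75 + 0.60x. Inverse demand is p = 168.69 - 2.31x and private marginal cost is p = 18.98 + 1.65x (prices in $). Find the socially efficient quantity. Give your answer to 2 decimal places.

Social marginal cost = private MC + MEC = 20.73 + 2.25x.
Set SMC = demand: 20.73 + 2.25x = 168.69 - 2.31x → x* = 32.4474.

x* = 32.45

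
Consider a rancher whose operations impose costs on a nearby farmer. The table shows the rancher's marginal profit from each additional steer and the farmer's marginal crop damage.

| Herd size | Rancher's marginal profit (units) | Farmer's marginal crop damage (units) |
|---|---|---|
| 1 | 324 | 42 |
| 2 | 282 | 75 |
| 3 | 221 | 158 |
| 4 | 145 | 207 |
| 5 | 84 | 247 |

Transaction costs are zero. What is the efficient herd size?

3

Bargaining reaches the level where marginal profit last exceeds marginal crop damage.
That holds through level 3 (221 ≥ 158) but not at 4 (145 < 207).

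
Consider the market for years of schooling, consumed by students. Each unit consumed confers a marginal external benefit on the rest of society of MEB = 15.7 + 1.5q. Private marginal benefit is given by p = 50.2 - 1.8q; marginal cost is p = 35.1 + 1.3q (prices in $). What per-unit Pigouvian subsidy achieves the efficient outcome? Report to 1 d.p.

subsidy = $44.6 per unit

Social marginal benefit = demand + MEB = 65.9 - 0.3q.
Set SMB = MC: 65.9 - 0.3q = 35.1 + 1.3q → q* = 19.2500.
The Pigouvian subsidy equals MEB at q*: 15.7 + 1.5×19.2500 = 44.5750.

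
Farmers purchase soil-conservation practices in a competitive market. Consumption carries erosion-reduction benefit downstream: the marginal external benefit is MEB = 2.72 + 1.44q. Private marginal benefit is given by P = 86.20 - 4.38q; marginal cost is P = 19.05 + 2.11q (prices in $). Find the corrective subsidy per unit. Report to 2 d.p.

Social marginal benefit = demand + MEB = 88.92 - 2.94q.
Set SMB = MC: 88.92 - 2.94q = 19.05 + 2.11q → q* = 13.8356.
The Pigouvian subsidy equals MEB at q*: 2.72 + 1.44×13.8356 = 22.6433.

subsidy = $22.64 per unit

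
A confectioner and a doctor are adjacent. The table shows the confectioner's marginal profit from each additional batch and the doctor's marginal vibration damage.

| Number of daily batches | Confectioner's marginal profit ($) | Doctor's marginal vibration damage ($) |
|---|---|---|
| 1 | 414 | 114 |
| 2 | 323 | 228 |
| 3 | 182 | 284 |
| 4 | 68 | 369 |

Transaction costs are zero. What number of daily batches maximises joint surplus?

Bargaining reaches the level where marginal profit last exceeds marginal vibration damage.
That holds through level 2 (323 ≥ 228) but not at 3 (182 < 284).

2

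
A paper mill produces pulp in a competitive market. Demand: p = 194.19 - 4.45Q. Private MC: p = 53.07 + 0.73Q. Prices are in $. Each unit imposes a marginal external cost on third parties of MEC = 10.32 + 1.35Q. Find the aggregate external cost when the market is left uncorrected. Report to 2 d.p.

Market equilibrium (private): 53.07 + 0.73Q = 194.19 - 4.45Q → Q_m = 27.2432.
Total external cost = ∫₀^{Q_m} (10.32 + 1.35Q) dQ = 10.32×27.2432 + ½×1.35×27.2432² = 782.1294.

$782.13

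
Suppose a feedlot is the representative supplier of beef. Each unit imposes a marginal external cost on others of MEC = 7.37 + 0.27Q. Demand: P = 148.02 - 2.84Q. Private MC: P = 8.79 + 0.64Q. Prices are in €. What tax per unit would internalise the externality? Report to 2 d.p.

Social marginal cost = private MC + MEC = 16.16 + 0.91Q.
Set SMC = demand: 16.16 + 0.91Q = 148.02 - 2.84Q → Q* = 35.1627.
The Pigouvian tax equals MEC at Q*: 7.37 + 0.27×35.1627 = 16.8639.

tax = €16.86 per unit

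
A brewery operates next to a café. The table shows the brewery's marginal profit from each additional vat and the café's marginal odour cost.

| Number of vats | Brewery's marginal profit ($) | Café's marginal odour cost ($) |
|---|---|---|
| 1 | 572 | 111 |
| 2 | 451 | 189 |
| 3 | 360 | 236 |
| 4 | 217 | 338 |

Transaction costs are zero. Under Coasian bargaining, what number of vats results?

Bargaining reaches the level where marginal profit last exceeds marginal odour cost.
That holds through level 3 (360 ≥ 236) but not at 4 (217 < 338).

3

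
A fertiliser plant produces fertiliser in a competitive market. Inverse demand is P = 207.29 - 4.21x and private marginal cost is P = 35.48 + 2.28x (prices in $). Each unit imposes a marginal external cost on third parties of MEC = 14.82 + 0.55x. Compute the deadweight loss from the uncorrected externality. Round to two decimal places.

Market equilibrium (private): 35.48 + 2.28x = 207.29 - 4.21x → x_m = 26.4730.
Social marginal cost = private MC + MEC = 50.30 + 2.83x.
Set SMC = demand: 50.30 + 2.83x = 207.29 - 4.21x → x* = 22.2997.
The welfare-loss triangle has base |x_m − x*| and height MEC(x_m) (the vertical gap between SMC and demand is zero at x* and MEC at x_m).
DWL = ½ × 4.1733 × 29.3802 = 61.3062.

DWL = $61.31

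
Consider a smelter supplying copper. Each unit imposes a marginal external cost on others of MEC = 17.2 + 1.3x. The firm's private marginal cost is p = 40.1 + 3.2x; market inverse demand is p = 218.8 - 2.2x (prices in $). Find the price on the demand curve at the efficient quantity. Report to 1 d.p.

Social marginal cost = private MC + MEC = 57.3 + 4.5x.
Set SMC = demand: 57.3 + 4.5x = 218.8 - 2.2x → x* = 24.1045.
Consumer price on the demand curve at x*: 218.8 − 2.2×24.1045 = 165.7701.

P = $165.8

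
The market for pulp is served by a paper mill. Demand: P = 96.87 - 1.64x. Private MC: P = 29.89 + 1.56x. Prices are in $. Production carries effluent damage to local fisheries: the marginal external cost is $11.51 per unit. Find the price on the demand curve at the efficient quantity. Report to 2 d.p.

P = $68.44

Social marginal cost = private MC + MEC = 41.40 + 1.56x.
Set SMC = demand: 41.40 + 1.56x = 96.87 - 1.64x → x* = 17.3344.
Consumer price on the demand curve at x*: 96.87 − 1.64×17.3344 = 68.4416.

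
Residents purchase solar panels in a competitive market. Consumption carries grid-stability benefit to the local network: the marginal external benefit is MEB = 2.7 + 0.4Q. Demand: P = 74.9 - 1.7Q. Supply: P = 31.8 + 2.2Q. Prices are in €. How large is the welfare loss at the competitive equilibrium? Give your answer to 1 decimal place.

DWL = €7.2

Market equilibrium (private): 31.8 + 2.2Q = 74.9 - 1.7Q → Q_m = 11.0513.
Social marginal benefit = demand + MEB = 77.6 - 1.3Q.
Set SMB = MC: 77.6 - 1.3Q = 31.8 + 2.2Q → Q* = 13.0857.
Height of the DWL triangle at Q_m is SMB(Q_m) − MC(Q_m) = MEB(Q_m) = 7.1205.
DWL = ½ × 2.0344 × 7.1205 = 7.2430.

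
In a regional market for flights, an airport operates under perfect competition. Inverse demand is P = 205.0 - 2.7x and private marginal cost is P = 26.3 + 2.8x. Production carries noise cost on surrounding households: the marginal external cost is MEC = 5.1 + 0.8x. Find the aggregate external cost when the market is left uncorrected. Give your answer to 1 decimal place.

Market equilibrium (private): 26.3 + 2.8x = 205.0 - 2.7x → x_m = 32.4909.
Total external cost = ∫₀^{x_m} (5.1 + 0.8x) dx = 5.1×32.4909 + ½×0.8×32.4909² = 587.9670.

588.0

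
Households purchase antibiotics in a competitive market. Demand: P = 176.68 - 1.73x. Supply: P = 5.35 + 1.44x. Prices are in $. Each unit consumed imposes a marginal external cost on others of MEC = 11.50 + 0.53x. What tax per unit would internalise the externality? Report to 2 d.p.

tax = $34.39 per unit

Social marginal benefit = demand − MEC = 165.18 - 2.26x.
Set SMB = MC: 165.18 - 2.26x = 5.35 + 1.44x → x* = 43.1973.
The Pigouvian tax equals MEC at x*: 11.50 + 0.53×43.1973 = 34.3946.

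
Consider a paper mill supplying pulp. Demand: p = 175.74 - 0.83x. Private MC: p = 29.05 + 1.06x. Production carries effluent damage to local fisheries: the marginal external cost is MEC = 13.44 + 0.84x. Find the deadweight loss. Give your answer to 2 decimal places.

DWL = 1132.52

Market equilibrium (private): 29.05 + 1.06x = 175.74 - 0.83x → x_m = 77.6138.
Social marginal cost = private MC + MEC = 42.49 + 1.90x.
Set SMC = demand: 42.49 + 1.90x = 175.74 - 0.83x → x* = 48.8095.
Between x* and x_m the wedge SMC − demand runs linearly from 0 to MEC(x_m), so the loss is a triangle.
DWL = ½ × 28.8043 × 78.6356 = 1132.5217.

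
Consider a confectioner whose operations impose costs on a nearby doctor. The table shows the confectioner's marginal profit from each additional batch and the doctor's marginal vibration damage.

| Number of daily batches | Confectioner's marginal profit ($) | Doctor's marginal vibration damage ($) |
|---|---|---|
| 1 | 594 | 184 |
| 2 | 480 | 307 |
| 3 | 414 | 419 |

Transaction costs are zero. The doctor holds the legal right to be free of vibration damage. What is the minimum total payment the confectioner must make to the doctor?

$491

Efficient level: marginal profit ≥ marginal vibration damage through level 2, so k* = 2.
With the doctor holding the right, the confectioner must at least compensate total damage at k*: 184 + 307 = 491.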